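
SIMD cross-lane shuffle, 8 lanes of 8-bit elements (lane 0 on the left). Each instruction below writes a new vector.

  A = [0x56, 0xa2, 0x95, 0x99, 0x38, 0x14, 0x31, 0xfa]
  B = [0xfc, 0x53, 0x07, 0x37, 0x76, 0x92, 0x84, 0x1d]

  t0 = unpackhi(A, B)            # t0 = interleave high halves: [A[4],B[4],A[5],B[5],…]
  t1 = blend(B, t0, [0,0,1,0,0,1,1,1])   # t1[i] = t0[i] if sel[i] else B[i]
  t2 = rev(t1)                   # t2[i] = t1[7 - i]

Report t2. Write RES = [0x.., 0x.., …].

  t0: 38 76 14 92 31 84 fa 1d
  t1: fc 53 14 37 76 84 fa 1d
  t2: 1d fa 84 76 37 14 53 fc

RES = [ 0x1d  0xfa  0x84  0x76  0x37  0x14  0x53  0xfc ]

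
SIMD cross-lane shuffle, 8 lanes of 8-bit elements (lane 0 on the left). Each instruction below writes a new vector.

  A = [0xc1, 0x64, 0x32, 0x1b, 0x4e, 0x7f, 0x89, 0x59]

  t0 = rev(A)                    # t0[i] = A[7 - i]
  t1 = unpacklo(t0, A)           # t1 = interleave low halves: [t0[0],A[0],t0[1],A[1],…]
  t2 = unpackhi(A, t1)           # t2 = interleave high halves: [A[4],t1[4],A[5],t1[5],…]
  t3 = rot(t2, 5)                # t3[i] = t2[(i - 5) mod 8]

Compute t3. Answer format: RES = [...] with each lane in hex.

→ t0 |59|89|7f|4e|1b|32|64|c1|
→ t1 |59|c1|89|64|7f|32|4e|1b|
→ t2 |4e|7f|7f|32|89|4e|59|1b|
→ t3 |32|89|4e|59|1b|4e|7f|7f|

RES = [0x32, 0x89, 0x4e, 0x59, 0x1b, 0x4e, 0x7f, 0x7f]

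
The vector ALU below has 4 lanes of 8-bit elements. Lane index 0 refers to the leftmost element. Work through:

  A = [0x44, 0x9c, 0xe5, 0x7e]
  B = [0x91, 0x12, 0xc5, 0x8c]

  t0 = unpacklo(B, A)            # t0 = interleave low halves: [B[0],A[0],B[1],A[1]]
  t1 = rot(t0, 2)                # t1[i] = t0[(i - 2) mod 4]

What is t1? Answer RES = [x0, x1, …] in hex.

  t0: 91 44 12 9c
  t1: 12 9c 91 44

RES = [0x12, 0x9c, 0x91, 0x44]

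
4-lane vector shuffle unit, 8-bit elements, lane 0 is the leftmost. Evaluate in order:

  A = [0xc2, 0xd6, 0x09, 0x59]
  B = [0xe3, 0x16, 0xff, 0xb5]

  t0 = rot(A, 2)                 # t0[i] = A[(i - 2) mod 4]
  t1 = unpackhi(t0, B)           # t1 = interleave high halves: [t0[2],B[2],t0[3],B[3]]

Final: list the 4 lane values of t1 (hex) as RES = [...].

→ t0 |09|59|c2|d6|
→ t1 |c2|ff|d6|b5|

RES = [0xc2, 0xff, 0xd6, 0xb5]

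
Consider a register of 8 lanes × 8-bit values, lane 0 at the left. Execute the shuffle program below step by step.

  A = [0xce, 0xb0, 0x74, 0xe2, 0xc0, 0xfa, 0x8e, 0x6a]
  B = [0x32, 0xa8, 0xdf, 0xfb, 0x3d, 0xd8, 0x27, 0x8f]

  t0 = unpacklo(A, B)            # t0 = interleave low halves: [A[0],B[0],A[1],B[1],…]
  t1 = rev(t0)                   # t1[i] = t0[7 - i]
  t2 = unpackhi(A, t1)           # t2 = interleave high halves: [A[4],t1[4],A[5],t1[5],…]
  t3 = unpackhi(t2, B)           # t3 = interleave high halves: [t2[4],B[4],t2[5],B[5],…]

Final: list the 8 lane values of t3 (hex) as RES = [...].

t0 = [0xce, 0x32, 0xb0, 0xa8, 0x74, 0xdf, 0xe2, 0xfb]
t1 = [0xfb, 0xe2, 0xdf, 0x74, 0xa8, 0xb0, 0x32, 0xce]
t2 = [0xc0, 0xa8, 0xfa, 0xb0, 0x8e, 0x32, 0x6a, 0xce]
t3 = [0x8e, 0x3d, 0x32, 0xd8, 0x6a, 0x27, 0xce, 0x8f]

RES = [ 0x8e  0x3d  0x32  0xd8  0x6a  0x27  0xce  0x8f ]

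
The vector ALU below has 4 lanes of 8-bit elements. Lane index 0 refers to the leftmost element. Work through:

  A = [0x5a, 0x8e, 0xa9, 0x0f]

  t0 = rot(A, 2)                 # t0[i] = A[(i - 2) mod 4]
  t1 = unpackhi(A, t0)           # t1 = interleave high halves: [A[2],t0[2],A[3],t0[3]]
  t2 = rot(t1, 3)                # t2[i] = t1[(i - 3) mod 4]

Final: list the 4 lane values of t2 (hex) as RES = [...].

RES = [0x5a, 0x0f, 0x8e, 0xa9]

→ t0 |a9|0f|5a|8e|
→ t1 |a9|5a|0f|8e|
→ t2 |5a|0f|8e|a9|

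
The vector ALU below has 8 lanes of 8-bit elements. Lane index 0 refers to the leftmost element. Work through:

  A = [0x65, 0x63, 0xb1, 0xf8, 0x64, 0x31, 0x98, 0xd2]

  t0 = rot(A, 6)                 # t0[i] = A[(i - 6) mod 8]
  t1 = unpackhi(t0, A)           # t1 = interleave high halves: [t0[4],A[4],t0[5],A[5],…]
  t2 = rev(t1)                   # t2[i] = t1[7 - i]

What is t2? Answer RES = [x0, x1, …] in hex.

t0 = [0xb1, 0xf8, 0x64, 0x31, 0x98, 0xd2, 0x65, 0x63]
t1 = [0x98, 0x64, 0xd2, 0x31, 0x65, 0x98, 0x63, 0xd2]
t2 = [0xd2, 0x63, 0x98, 0x65, 0x31, 0xd2, 0x64, 0x98]

RES = [0xd2, 0x63, 0x98, 0x65, 0x31, 0xd2, 0x64, 0x98]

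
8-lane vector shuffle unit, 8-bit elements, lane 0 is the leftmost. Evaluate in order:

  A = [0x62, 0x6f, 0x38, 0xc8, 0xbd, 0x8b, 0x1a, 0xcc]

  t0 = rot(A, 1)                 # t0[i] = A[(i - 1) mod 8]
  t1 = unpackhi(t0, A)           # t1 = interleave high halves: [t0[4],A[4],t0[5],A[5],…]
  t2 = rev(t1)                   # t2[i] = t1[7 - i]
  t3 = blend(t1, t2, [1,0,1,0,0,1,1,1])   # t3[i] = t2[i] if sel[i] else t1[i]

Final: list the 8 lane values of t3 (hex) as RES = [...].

  t0: cc 62 6f 38 c8 bd 8b 1a
  t1: c8 bd bd 8b 8b 1a 1a cc
  t2: cc 1a 1a 8b 8b bd bd c8
  t3: cc bd 1a 8b 8b bd bd c8

RES = [0xcc, 0xbd, 0x1a, 0x8b, 0x8b, 0xbd, 0xbd, 0xc8]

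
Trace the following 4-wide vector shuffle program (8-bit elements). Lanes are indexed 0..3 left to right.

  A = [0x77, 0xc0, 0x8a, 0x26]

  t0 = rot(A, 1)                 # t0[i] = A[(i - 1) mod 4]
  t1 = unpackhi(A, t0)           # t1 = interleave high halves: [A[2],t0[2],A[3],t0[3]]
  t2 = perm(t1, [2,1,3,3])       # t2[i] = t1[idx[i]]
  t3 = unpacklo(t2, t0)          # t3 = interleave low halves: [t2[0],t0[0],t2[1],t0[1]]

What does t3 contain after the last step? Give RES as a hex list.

t0 = [0x26, 0x77, 0xc0, 0x8a]
t1 = [0x8a, 0xc0, 0x26, 0x8a]
t2 = [0x26, 0xc0, 0x8a, 0x8a]
t3 = [0x26, 0x26, 0xc0, 0x77]

RES = [0x26, 0x26, 0xc0, 0x77]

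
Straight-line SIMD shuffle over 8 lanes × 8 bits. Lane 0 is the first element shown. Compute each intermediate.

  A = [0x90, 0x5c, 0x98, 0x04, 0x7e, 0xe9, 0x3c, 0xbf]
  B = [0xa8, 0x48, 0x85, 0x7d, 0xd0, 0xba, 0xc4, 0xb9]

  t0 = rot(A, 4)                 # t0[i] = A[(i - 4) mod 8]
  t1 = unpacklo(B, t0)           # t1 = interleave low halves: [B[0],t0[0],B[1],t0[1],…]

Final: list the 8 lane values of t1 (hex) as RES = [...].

RES = [ 0xa8  0x7e  0x48  0xe9  0x85  0x3c  0x7d  0xbf ]

t0 = [0x7e, 0xe9, 0x3c, 0xbf, 0x90, 0x5c, 0x98, 0x04]
t1 = [0xa8, 0x7e, 0x48, 0xe9, 0x85, 0x3c, 0x7d, 0xbf]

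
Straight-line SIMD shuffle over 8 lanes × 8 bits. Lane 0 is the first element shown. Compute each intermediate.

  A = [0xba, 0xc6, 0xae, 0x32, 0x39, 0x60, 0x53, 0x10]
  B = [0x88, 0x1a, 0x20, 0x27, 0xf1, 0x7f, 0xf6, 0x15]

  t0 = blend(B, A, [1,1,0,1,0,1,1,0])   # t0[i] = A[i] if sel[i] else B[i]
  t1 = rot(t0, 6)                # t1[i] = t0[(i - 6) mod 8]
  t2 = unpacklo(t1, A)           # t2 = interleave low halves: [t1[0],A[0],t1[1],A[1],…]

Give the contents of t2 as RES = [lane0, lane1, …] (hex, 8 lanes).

→ t0 |ba|c6|20|32|f1|60|53|15|
→ t1 |20|32|f1|60|53|15|ba|c6|
→ t2 |20|ba|32|c6|f1|ae|60|32|

RES = [ 0x20  0xba  0x32  0xc6  0xf1  0xae  0x60  0x32 ]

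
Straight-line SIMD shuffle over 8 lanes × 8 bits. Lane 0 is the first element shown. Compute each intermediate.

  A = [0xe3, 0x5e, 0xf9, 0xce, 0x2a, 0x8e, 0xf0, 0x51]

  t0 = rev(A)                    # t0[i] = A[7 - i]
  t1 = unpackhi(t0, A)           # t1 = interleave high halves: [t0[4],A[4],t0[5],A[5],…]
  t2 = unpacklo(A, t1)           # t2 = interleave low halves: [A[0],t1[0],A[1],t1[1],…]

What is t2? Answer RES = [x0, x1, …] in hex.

RES = [ 0xe3  0xce  0x5e  0x2a  0xf9  0xf9  0xce  0x8e ]

→ t0 |51|f0|8e|2a|ce|f9|5e|e3|
→ t1 |ce|2a|f9|8e|5e|f0|e3|51|
→ t2 |e3|ce|5e|2a|f9|f9|ce|8e|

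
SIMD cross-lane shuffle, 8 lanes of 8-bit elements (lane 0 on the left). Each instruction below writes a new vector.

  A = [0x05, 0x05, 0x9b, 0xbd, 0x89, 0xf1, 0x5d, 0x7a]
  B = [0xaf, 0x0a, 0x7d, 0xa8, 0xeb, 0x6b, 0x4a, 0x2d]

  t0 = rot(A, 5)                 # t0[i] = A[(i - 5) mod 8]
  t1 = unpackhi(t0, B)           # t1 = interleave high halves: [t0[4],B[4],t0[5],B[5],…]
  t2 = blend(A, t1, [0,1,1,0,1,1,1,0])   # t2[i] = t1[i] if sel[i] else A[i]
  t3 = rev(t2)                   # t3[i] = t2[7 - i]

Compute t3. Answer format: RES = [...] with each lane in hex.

RES = [0x7a, 0x9b, 0x4a, 0x05, 0xbd, 0x05, 0xeb, 0x05]

t0 = [0xbd, 0x89, 0xf1, 0x5d, 0x7a, 0x05, 0x05, 0x9b]
t1 = [0x7a, 0xeb, 0x05, 0x6b, 0x05, 0x4a, 0x9b, 0x2d]
t2 = [0x05, 0xeb, 0x05, 0xbd, 0x05, 0x4a, 0x9b, 0x7a]
t3 = [0x7a, 0x9b, 0x4a, 0x05, 0xbd, 0x05, 0xeb, 0x05]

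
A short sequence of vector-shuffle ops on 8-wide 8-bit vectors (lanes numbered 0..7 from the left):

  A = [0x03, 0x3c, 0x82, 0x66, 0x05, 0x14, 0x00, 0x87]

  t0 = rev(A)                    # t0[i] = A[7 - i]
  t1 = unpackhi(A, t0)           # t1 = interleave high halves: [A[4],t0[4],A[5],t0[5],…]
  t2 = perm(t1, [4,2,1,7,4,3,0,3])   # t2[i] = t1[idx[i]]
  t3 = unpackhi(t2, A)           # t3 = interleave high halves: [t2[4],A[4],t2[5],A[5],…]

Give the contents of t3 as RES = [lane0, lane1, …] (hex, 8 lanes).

RES = [ 0x00  0x05  0x82  0x14  0x05  0x00  0x82  0x87 ]

→ t0 |87|00|14|05|66|82|3c|03|
→ t1 |05|66|14|82|00|3c|87|03|
→ t2 |00|14|66|03|00|82|05|82|
→ t3 |00|05|82|14|05|00|82|87|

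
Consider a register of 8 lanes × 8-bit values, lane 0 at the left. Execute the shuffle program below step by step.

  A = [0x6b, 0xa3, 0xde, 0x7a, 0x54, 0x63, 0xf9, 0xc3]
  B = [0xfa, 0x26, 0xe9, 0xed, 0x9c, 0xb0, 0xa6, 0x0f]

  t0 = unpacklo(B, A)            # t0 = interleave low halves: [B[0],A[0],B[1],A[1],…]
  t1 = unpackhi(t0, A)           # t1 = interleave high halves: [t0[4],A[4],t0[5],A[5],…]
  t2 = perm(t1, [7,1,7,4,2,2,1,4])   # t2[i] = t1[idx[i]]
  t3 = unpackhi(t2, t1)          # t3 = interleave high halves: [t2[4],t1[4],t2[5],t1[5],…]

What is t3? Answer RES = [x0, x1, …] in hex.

  t0: fa 6b 26 a3 e9 de ed 7a
  t1: e9 54 de 63 ed f9 7a c3
  t2: c3 54 c3 ed de de 54 ed
  t3: de ed de f9 54 7a ed c3

RES = [0xde, 0xed, 0xde, 0xf9, 0x54, 0x7a, 0xed, 0xc3]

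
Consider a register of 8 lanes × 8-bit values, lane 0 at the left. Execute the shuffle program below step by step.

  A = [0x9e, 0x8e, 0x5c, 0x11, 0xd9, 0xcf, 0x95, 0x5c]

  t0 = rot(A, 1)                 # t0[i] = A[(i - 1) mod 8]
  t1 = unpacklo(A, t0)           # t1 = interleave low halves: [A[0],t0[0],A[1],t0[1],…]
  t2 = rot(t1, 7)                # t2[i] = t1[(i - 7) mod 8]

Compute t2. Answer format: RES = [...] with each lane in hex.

RES = [0x5c, 0x8e, 0x9e, 0x5c, 0x8e, 0x11, 0x5c, 0x9e]

t0 = [0x5c, 0x9e, 0x8e, 0x5c, 0x11, 0xd9, 0xcf, 0x95]
t1 = [0x9e, 0x5c, 0x8e, 0x9e, 0x5c, 0x8e, 0x11, 0x5c]
t2 = [0x5c, 0x8e, 0x9e, 0x5c, 0x8e, 0x11, 0x5c, 0x9e]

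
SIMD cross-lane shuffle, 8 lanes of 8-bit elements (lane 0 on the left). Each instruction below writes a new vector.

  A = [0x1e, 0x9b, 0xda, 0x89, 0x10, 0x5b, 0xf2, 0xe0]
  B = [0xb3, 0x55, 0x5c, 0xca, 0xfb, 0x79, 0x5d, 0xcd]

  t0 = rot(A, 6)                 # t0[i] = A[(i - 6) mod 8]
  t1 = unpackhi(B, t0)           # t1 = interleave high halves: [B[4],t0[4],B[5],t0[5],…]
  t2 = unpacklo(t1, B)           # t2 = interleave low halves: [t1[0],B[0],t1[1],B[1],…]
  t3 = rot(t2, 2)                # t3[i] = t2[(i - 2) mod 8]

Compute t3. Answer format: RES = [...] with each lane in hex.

RES = [ 0xe0  0xca  0xfb  0xb3  0xf2  0x55  0x79  0x5c ]

→ t0 |da|89|10|5b|f2|e0|1e|9b|
→ t1 |fb|f2|79|e0|5d|1e|cd|9b|
→ t2 |fb|b3|f2|55|79|5c|e0|ca|
→ t3 |e0|ca|fb|b3|f2|55|79|5c|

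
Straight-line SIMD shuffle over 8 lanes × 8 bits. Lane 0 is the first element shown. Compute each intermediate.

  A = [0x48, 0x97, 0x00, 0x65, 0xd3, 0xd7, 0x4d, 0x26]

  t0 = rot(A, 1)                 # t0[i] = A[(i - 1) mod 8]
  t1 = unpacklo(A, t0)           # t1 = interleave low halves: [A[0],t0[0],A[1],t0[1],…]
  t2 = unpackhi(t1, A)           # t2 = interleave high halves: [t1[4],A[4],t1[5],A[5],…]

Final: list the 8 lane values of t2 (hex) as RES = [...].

RES = [0x00, 0xd3, 0x97, 0xd7, 0x65, 0x4d, 0x00, 0x26]

  t0: 26 48 97 00 65 d3 d7 4d
  t1: 48 26 97 48 00 97 65 00
  t2: 00 d3 97 d7 65 4d 00 26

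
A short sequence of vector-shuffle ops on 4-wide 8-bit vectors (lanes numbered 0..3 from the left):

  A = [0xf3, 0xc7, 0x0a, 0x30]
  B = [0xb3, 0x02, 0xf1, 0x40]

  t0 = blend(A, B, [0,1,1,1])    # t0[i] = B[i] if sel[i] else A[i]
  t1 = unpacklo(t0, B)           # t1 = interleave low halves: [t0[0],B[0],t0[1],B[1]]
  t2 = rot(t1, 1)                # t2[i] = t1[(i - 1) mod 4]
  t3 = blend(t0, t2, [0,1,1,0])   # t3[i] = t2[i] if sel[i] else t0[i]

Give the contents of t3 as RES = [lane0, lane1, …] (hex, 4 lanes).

t0 = [0xf3, 0x02, 0xf1, 0x40]
t1 = [0xf3, 0xb3, 0x02, 0x02]
t2 = [0x02, 0xf3, 0xb3, 0x02]
t3 = [0xf3, 0xf3, 0xb3, 0x40]

RES = [0xf3, 0xf3, 0xb3, 0x40]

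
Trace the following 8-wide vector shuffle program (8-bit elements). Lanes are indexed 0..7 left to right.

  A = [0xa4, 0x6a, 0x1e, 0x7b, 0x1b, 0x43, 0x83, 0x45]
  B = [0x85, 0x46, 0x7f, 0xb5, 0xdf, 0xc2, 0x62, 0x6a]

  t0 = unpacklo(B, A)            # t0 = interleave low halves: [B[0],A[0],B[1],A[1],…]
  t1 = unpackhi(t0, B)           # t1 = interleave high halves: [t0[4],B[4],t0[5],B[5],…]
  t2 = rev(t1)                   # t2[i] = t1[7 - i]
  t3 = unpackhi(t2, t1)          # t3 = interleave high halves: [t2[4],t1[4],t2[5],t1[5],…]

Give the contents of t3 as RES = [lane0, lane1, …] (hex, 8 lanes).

→ t0 |85|a4|46|6a|7f|1e|b5|7b|
→ t1 |7f|df|1e|c2|b5|62|7b|6a|
→ t2 |6a|7b|62|b5|c2|1e|df|7f|
→ t3 |c2|b5|1e|62|df|7b|7f|6a|

RES = [ 0xc2  0xb5  0x1e  0x62  0xdf  0x7b  0x7f  0x6a ]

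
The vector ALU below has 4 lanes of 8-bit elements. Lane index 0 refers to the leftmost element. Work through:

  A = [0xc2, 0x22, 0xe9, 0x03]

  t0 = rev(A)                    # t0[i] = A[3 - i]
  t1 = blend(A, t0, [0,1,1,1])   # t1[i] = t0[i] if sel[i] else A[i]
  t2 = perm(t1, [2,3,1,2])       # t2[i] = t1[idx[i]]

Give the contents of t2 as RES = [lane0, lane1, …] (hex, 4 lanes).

RES = [0x22, 0xc2, 0xe9, 0x22]

  t0: 03 e9 22 c2
  t1: c2 e9 22 c2
  t2: 22 c2 e9 22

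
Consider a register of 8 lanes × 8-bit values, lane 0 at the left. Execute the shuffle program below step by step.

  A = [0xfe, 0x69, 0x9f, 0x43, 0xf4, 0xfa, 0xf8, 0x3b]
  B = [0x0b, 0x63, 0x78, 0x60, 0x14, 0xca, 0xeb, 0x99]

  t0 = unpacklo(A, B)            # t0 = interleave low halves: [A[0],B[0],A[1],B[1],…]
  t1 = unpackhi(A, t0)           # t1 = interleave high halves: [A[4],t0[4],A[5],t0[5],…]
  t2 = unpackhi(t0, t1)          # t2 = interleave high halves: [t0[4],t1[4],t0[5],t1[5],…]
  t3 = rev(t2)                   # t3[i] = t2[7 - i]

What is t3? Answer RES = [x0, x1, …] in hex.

RES = [0x60, 0x60, 0x3b, 0x43, 0x43, 0x78, 0xf8, 0x9f]

t0 = [0xfe, 0x0b, 0x69, 0x63, 0x9f, 0x78, 0x43, 0x60]
t1 = [0xf4, 0x9f, 0xfa, 0x78, 0xf8, 0x43, 0x3b, 0x60]
t2 = [0x9f, 0xf8, 0x78, 0x43, 0x43, 0x3b, 0x60, 0x60]
t3 = [0x60, 0x60, 0x3b, 0x43, 0x43, 0x78, 0xf8, 0x9f]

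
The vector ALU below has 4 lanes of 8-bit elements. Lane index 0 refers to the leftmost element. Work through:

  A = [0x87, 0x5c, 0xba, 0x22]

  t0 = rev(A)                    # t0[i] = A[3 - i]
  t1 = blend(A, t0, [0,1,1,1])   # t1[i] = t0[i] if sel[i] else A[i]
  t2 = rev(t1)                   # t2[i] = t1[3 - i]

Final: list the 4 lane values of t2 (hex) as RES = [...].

t0 = [0x22, 0xba, 0x5c, 0x87]
t1 = [0x87, 0xba, 0x5c, 0x87]
t2 = [0x87, 0x5c, 0xba, 0x87]

RES = [ 0x87  0x5c  0xba  0x87 ]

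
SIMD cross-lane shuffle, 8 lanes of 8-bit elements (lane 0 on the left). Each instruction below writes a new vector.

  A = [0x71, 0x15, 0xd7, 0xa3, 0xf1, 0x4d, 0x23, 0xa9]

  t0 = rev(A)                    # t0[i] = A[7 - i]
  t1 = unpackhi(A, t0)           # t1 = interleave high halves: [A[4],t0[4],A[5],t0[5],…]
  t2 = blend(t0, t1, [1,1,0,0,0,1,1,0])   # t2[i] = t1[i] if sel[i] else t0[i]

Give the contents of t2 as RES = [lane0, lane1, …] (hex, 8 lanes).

RES = [0xf1, 0xa3, 0x4d, 0xf1, 0xa3, 0x15, 0xa9, 0x71]

  t0: a9 23 4d f1 a3 d7 15 71
  t1: f1 a3 4d d7 23 15 a9 71
  t2: f1 a3 4d f1 a3 15 a9 71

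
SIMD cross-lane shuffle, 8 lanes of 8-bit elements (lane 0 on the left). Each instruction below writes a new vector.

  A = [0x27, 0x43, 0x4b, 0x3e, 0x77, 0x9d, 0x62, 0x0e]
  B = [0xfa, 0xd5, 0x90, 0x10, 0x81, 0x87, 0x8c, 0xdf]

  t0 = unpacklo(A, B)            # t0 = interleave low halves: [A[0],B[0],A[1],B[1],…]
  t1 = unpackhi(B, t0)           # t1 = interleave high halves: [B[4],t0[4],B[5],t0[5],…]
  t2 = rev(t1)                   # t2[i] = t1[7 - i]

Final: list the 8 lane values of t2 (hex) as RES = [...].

RES = [ 0x10  0xdf  0x3e  0x8c  0x90  0x87  0x4b  0x81 ]

→ t0 |27|fa|43|d5|4b|90|3e|10|
→ t1 |81|4b|87|90|8c|3e|df|10|
→ t2 |10|df|3e|8c|90|87|4b|81|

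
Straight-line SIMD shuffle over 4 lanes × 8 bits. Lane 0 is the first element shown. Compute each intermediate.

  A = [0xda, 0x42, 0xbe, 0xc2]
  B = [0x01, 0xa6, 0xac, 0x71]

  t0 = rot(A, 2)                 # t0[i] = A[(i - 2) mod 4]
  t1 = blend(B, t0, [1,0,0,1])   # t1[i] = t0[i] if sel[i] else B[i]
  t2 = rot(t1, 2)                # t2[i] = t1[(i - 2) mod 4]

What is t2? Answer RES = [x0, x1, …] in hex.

→ t0 |be|c2|da|42|
→ t1 |be|a6|ac|42|
→ t2 |ac|42|be|a6|

RES = [ 0xac  0x42  0xbe  0xa6 ]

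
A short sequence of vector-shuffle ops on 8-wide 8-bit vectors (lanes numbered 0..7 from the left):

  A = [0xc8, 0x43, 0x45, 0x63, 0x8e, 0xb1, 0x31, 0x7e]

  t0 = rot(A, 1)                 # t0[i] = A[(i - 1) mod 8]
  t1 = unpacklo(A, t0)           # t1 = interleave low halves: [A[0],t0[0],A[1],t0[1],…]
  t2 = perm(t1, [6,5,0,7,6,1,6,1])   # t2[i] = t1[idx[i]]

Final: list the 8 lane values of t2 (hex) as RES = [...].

RES = [0x63, 0x43, 0xc8, 0x45, 0x63, 0x7e, 0x63, 0x7e]

t0 = [0x7e, 0xc8, 0x43, 0x45, 0x63, 0x8e, 0xb1, 0x31]
t1 = [0xc8, 0x7e, 0x43, 0xc8, 0x45, 0x43, 0x63, 0x45]
t2 = [0x63, 0x43, 0xc8, 0x45, 0x63, 0x7e, 0x63, 0x7e]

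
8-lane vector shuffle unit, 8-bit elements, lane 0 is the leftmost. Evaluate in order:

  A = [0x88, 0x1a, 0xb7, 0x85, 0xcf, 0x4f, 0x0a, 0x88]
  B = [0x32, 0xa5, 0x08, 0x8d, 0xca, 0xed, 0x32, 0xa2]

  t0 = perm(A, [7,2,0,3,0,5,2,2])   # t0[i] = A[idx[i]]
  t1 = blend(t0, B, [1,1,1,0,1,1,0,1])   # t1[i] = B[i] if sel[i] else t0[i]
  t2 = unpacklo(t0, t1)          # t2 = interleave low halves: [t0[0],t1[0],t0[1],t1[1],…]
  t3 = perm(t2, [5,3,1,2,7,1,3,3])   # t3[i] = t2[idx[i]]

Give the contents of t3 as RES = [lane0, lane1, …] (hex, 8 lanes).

→ t0 |88|b7|88|85|88|4f|b7|b7|
→ t1 |32|a5|08|85|ca|ed|b7|a2|
→ t2 |88|32|b7|a5|88|08|85|85|
→ t3 |08|a5|32|b7|85|32|a5|a5|

RES = [ 0x08  0xa5  0x32  0xb7  0x85  0x32  0xa5  0xa5 ]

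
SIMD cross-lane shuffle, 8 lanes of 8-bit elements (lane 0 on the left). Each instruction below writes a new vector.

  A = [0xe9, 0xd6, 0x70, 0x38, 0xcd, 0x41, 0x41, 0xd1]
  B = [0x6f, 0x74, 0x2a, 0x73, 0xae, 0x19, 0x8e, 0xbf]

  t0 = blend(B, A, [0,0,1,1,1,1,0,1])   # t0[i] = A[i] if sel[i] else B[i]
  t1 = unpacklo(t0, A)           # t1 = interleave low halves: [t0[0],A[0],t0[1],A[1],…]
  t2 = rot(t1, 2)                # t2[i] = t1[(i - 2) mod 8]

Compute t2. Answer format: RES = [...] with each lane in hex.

RES = [ 0x38  0x38  0x6f  0xe9  0x74  0xd6  0x70  0x70 ]

  t0: 6f 74 70 38 cd 41 8e d1
  t1: 6f e9 74 d6 70 70 38 38
  t2: 38 38 6f e9 74 d6 70 70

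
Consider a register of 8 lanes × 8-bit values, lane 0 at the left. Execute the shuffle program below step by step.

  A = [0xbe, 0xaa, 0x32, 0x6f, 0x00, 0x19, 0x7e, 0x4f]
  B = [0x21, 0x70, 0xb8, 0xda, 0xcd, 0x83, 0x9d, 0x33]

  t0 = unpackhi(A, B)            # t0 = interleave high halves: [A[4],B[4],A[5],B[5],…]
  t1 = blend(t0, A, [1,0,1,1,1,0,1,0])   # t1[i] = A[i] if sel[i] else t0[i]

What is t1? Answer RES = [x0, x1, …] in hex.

→ t0 |00|cd|19|83|7e|9d|4f|33|
→ t1 |be|cd|32|6f|00|9d|7e|33|

RES = [0xbe, 0xcd, 0x32, 0x6f, 0x00, 0x9d, 0x7e, 0x33]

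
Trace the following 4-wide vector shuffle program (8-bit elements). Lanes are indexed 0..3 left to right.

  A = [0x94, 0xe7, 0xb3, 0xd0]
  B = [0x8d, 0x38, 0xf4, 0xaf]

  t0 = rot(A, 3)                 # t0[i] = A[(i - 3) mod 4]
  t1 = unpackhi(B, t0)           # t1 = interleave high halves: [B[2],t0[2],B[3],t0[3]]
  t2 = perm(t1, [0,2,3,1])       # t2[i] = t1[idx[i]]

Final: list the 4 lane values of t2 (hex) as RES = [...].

  t0: e7 b3 d0 94
  t1: f4 d0 af 94
  t2: f4 af 94 d0

RES = [0xf4, 0xaf, 0x94, 0xd0]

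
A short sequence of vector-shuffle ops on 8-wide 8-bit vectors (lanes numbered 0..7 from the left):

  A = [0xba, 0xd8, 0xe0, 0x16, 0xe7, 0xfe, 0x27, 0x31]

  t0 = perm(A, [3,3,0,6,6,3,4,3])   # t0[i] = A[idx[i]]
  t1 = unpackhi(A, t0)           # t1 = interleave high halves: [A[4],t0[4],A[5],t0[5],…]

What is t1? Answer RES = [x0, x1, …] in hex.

→ t0 |16|16|ba|27|27|16|e7|16|
→ t1 |e7|27|fe|16|27|e7|31|16|

RES = [0xe7, 0x27, 0xfe, 0x16, 0x27, 0xe7, 0x31, 0x16]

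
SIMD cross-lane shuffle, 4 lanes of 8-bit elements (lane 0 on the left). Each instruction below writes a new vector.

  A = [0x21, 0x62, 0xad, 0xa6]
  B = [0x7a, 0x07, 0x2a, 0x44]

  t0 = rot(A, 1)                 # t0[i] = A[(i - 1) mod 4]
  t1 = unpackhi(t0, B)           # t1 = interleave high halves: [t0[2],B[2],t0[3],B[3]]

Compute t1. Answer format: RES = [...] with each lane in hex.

RES = [ 0x62  0x2a  0xad  0x44 ]

  t0: a6 21 62 ad
  t1: 62 2a ad 44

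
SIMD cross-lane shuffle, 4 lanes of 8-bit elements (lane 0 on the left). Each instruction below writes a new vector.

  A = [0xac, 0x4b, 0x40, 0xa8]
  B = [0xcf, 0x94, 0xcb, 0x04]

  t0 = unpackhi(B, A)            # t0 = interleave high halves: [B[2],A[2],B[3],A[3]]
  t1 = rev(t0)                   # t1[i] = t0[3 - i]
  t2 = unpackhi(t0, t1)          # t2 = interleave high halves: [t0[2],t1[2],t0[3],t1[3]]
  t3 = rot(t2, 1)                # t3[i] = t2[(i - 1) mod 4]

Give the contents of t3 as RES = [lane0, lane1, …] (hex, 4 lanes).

t0 = [0xcb, 0x40, 0x04, 0xa8]
t1 = [0xa8, 0x04, 0x40, 0xcb]
t2 = [0x04, 0x40, 0xa8, 0xcb]
t3 = [0xcb, 0x04, 0x40, 0xa8]

RES = [0xcb, 0x04, 0x40, 0xa8]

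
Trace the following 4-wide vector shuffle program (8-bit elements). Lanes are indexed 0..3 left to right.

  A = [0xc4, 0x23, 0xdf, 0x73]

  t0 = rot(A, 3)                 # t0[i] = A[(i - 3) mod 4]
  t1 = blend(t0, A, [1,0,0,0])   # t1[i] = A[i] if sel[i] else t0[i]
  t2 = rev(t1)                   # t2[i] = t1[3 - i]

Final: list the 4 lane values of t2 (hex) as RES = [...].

  t0: 23 df 73 c4
  t1: c4 df 73 c4
  t2: c4 73 df c4

RES = [0xc4, 0x73, 0xdf, 0xc4]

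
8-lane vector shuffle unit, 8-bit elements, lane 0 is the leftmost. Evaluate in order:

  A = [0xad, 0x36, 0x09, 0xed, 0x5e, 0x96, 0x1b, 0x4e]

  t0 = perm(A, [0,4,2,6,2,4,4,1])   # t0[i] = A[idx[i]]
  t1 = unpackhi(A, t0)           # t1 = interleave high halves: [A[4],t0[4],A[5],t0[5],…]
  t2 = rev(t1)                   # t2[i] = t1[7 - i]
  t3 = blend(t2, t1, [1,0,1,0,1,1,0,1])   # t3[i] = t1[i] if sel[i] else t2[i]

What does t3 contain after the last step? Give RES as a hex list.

  t0: ad 5e 09 1b 09 5e 5e 36
  t1: 5e 09 96 5e 1b 5e 4e 36
  t2: 36 4e 5e 1b 5e 96 09 5e
  t3: 5e 4e 96 1b 1b 5e 09 36

RES = [ 0x5e  0x4e  0x96  0x1b  0x1b  0x5e  0x09  0x36 ]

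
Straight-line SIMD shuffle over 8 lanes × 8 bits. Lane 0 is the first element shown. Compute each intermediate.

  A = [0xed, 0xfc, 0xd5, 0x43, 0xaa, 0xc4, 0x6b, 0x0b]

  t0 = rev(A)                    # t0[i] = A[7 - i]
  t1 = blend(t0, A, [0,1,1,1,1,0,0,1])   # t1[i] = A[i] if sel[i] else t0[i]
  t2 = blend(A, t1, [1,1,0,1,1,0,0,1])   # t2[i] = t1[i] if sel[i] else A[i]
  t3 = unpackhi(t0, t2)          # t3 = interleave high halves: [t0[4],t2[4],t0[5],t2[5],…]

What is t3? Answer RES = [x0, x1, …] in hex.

→ t0 |0b|6b|c4|aa|43|d5|fc|ed|
→ t1 |0b|fc|d5|43|aa|d5|fc|0b|
→ t2 |0b|fc|d5|43|aa|c4|6b|0b|
→ t3 |43|aa|d5|c4|fc|6b|ed|0b|

RES = [0x43, 0xaa, 0xd5, 0xc4, 0xfc, 0x6b, 0xed, 0x0b]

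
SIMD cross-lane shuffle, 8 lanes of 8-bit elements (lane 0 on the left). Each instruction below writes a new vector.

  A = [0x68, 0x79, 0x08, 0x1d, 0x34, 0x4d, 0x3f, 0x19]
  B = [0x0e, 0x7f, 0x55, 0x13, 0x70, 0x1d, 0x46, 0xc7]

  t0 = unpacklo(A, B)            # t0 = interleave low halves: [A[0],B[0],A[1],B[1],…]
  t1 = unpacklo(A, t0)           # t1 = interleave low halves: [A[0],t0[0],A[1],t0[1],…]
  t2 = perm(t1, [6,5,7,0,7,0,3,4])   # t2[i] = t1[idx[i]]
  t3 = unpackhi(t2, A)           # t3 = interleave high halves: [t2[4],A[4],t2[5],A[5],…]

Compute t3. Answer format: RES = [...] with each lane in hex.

RES = [0x7f, 0x34, 0x68, 0x4d, 0x0e, 0x3f, 0x08, 0x19]

→ t0 |68|0e|79|7f|08|55|1d|13|
→ t1 |68|68|79|0e|08|79|1d|7f|
→ t2 |1d|79|7f|68|7f|68|0e|08|
→ t3 |7f|34|68|4d|0e|3f|08|19|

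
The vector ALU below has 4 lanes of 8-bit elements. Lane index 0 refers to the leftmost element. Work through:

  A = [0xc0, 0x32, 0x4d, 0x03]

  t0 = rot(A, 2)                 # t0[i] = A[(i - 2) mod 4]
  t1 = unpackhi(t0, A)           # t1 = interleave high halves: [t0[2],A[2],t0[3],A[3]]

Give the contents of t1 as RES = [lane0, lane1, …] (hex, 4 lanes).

t0 = [0x4d, 0x03, 0xc0, 0x32]
t1 = [0xc0, 0x4d, 0x32, 0x03]

RES = [ 0xc0  0x4d  0x32  0x03 ]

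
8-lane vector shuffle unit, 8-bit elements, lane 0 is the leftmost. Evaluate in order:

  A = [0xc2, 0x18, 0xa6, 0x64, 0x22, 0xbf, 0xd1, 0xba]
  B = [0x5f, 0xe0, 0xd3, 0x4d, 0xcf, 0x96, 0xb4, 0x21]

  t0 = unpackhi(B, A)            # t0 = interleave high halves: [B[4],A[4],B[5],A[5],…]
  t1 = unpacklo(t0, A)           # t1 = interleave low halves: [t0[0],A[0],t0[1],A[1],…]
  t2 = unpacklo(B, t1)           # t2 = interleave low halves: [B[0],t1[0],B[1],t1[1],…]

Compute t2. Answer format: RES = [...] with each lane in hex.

t0 = [0xcf, 0x22, 0x96, 0xbf, 0xb4, 0xd1, 0x21, 0xba]
t1 = [0xcf, 0xc2, 0x22, 0x18, 0x96, 0xa6, 0xbf, 0x64]
t2 = [0x5f, 0xcf, 0xe0, 0xc2, 0xd3, 0x22, 0x4d, 0x18]

RES = [0x5f, 0xcf, 0xe0, 0xc2, 0xd3, 0x22, 0x4d, 0x18]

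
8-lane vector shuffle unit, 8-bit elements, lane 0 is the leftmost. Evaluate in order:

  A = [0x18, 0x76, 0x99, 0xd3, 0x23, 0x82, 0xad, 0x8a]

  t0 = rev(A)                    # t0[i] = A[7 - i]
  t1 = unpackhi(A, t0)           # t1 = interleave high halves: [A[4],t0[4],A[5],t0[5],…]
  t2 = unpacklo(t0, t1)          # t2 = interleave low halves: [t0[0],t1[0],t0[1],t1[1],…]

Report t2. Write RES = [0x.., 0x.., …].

RES = [ 0x8a  0x23  0xad  0xd3  0x82  0x82  0x23  0x99 ]

t0 = [0x8a, 0xad, 0x82, 0x23, 0xd3, 0x99, 0x76, 0x18]
t1 = [0x23, 0xd3, 0x82, 0x99, 0xad, 0x76, 0x8a, 0x18]
t2 = [0x8a, 0x23, 0xad, 0xd3, 0x82, 0x82, 0x23, 0x99]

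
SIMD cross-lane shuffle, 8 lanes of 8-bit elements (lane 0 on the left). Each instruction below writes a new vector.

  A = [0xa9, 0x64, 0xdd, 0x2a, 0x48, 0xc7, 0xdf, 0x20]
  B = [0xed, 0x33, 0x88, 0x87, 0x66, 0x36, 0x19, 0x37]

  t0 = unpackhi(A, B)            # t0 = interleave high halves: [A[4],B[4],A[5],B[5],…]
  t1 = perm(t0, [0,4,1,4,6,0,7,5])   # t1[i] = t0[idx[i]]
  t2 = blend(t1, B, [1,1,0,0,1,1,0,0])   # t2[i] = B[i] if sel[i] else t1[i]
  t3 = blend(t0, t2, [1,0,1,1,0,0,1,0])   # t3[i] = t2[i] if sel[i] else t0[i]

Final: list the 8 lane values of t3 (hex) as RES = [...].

RES = [ 0xed  0x66  0x66  0xdf  0xdf  0x19  0x37  0x37 ]

→ t0 |48|66|c7|36|df|19|20|37|
→ t1 |48|df|66|df|20|48|37|19|
→ t2 |ed|33|66|df|66|36|37|19|
→ t3 |ed|66|66|df|df|19|37|37|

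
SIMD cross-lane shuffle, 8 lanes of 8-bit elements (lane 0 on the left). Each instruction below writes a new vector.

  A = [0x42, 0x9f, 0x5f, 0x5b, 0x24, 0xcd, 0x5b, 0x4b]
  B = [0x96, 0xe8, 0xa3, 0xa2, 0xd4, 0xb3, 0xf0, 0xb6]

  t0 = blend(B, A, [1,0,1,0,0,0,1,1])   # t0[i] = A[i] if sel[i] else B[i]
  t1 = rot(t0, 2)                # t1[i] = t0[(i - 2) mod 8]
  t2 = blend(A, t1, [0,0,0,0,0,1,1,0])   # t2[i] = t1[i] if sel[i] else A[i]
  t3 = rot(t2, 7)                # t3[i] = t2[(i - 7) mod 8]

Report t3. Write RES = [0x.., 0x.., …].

RES = [ 0x9f  0x5f  0x5b  0x24  0xa2  0xd4  0x4b  0x42 ]

→ t0 |42|e8|5f|a2|d4|b3|5b|4b|
→ t1 |5b|4b|42|e8|5f|a2|d4|b3|
→ t2 |42|9f|5f|5b|24|a2|d4|4b|
→ t3 |9f|5f|5b|24|a2|d4|4b|42|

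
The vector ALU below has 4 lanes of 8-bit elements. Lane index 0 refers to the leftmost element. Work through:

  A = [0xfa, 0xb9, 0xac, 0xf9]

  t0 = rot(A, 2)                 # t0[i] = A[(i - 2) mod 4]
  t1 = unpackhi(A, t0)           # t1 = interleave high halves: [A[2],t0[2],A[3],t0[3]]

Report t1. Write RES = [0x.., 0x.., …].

→ t0 |ac|f9|fa|b9|
→ t1 |ac|fa|f9|b9|

RES = [0xac, 0xfa, 0xf9, 0xb9]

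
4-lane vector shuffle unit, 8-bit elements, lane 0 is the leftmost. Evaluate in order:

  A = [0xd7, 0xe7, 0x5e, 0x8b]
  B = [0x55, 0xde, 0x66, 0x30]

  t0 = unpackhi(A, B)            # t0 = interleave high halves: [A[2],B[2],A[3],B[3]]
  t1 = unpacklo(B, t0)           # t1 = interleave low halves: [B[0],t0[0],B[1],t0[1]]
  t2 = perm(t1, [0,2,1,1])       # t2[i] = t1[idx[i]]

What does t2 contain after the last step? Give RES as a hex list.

  t0: 5e 66 8b 30
  t1: 55 5e de 66
  t2: 55 de 5e 5e

RES = [0x55, 0xde, 0x5e, 0x5e]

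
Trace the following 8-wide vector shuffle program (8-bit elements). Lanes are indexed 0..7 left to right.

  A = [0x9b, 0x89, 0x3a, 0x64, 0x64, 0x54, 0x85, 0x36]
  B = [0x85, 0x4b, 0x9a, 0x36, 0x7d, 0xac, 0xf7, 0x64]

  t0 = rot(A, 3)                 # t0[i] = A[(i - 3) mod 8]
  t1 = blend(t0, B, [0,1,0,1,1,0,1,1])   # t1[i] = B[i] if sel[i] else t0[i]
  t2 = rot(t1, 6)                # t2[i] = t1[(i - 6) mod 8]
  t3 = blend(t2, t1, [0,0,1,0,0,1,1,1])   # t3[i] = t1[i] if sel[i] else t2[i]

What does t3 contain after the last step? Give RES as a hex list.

→ t0 |54|85|36|9b|89|3a|64|64|
→ t1 |54|4b|36|36|7d|3a|f7|64|
→ t2 |36|36|7d|3a|f7|64|54|4b|
→ t3 |36|36|36|3a|f7|3a|f7|64|

RES = [0x36, 0x36, 0x36, 0x3a, 0xf7, 0x3a, 0xf7, 0x64]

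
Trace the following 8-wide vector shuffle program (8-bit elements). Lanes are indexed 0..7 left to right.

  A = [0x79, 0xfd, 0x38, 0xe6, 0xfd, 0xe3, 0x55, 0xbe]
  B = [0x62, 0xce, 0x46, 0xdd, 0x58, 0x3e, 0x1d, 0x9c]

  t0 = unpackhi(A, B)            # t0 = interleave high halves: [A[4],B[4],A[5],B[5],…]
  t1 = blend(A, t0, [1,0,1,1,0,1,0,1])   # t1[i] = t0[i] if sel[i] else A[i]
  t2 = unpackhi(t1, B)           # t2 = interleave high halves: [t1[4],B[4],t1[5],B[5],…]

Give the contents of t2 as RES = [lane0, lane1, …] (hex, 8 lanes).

  t0: fd 58 e3 3e 55 1d be 9c
  t1: fd fd e3 3e fd 1d 55 9c
  t2: fd 58 1d 3e 55 1d 9c 9c

RES = [ 0xfd  0x58  0x1d  0x3e  0x55  0x1d  0x9c  0x9c ]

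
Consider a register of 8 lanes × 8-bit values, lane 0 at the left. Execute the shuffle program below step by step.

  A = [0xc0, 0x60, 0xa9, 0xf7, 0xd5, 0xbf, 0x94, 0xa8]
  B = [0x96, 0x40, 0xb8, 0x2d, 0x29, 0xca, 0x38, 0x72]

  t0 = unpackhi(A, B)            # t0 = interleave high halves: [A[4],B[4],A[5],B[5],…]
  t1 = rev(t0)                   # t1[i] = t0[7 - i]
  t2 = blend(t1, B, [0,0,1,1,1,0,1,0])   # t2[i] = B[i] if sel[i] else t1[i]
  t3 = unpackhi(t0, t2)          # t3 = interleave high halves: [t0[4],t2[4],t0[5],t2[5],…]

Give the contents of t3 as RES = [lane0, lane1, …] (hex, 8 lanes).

→ t0 |d5|29|bf|ca|94|38|a8|72|
→ t1 |72|a8|38|94|ca|bf|29|d5|
→ t2 |72|a8|b8|2d|29|bf|38|d5|
→ t3 |94|29|38|bf|a8|38|72|d5|

RES = [0x94, 0x29, 0x38, 0xbf, 0xa8, 0x38, 0x72, 0xd5]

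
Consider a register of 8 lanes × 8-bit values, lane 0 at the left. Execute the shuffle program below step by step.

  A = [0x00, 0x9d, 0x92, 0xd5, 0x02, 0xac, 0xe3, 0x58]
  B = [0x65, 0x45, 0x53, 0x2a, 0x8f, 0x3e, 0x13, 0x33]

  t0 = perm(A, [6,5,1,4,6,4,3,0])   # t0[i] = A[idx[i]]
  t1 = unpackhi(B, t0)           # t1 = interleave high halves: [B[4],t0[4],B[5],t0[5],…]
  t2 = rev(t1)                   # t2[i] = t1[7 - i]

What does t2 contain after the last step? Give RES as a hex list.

  t0: e3 ac 9d 02 e3 02 d5 00
  t1: 8f e3 3e 02 13 d5 33 00
  t2: 00 33 d5 13 02 3e e3 8f

RES = [ 0x00  0x33  0xd5  0x13  0x02  0x3e  0xe3  0x8f ]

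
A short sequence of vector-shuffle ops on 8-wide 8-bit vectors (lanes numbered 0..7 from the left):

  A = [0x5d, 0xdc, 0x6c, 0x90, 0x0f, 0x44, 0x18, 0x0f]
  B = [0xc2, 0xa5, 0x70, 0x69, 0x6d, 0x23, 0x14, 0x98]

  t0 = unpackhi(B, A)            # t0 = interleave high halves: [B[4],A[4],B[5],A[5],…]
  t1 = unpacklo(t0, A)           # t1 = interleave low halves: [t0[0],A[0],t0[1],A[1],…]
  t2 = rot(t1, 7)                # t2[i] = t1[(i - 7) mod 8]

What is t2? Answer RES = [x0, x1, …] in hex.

RES = [0x5d, 0x0f, 0xdc, 0x23, 0x6c, 0x44, 0x90, 0x6d]

  t0: 6d 0f 23 44 14 18 98 0f
  t1: 6d 5d 0f dc 23 6c 44 90
  t2: 5d 0f dc 23 6c 44 90 6d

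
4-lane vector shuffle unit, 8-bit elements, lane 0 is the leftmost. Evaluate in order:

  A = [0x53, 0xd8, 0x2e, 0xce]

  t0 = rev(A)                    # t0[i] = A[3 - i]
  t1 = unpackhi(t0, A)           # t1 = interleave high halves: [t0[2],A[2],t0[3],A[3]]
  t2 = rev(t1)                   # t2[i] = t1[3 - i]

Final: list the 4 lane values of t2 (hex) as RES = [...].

RES = [ 0xce  0x53  0x2e  0xd8 ]

  t0: ce 2e d8 53
  t1: d8 2e 53 ce
  t2: ce 53 2e d8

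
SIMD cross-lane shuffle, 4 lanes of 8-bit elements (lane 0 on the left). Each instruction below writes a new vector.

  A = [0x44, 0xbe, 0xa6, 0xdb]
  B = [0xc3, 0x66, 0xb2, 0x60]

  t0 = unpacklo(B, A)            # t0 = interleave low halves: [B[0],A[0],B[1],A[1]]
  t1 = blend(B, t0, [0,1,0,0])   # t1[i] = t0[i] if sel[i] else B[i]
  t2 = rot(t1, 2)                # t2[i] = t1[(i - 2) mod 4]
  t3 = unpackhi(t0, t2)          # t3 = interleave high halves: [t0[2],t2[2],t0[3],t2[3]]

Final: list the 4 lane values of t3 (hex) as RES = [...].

RES = [0x66, 0xc3, 0xbe, 0x44]

t0 = [0xc3, 0x44, 0x66, 0xbe]
t1 = [0xc3, 0x44, 0xb2, 0x60]
t2 = [0xb2, 0x60, 0xc3, 0x44]
t3 = [0x66, 0xc3, 0xbe, 0x44]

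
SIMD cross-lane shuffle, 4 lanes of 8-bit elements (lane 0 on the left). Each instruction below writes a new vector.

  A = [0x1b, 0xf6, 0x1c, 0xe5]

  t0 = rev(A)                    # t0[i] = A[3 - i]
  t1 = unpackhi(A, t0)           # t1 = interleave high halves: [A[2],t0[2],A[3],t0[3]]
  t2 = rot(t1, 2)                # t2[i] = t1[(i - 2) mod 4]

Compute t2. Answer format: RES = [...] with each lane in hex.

RES = [ 0xe5  0x1b  0x1c  0xf6 ]

  t0: e5 1c f6 1b
  t1: 1c f6 e5 1b
  t2: e5 1b 1c f6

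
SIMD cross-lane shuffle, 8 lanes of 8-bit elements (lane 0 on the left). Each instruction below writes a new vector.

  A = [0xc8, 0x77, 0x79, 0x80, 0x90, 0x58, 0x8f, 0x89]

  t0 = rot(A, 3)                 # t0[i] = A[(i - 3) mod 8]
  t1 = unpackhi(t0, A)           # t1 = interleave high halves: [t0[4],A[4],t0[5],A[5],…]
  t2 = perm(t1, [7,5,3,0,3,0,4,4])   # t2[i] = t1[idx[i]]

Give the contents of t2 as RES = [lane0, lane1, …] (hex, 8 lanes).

t0 = [0x58, 0x8f, 0x89, 0xc8, 0x77, 0x79, 0x80, 0x90]
t1 = [0x77, 0x90, 0x79, 0x58, 0x80, 0x8f, 0x90, 0x89]
t2 = [0x89, 0x8f, 0x58, 0x77, 0x58, 0x77, 0x80, 0x80]

RES = [ 0x89  0x8f  0x58  0x77  0x58  0x77  0x80  0x80 ]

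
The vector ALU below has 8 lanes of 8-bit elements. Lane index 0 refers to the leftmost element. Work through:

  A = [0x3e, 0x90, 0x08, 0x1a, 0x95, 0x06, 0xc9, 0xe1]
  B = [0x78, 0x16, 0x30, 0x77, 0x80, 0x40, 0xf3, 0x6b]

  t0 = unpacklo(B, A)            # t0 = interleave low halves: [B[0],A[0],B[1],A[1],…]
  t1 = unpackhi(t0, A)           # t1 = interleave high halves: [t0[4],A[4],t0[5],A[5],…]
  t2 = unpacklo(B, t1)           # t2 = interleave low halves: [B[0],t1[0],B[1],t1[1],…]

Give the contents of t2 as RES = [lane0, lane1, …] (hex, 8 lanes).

→ t0 |78|3e|16|90|30|08|77|1a|
→ t1 |30|95|08|06|77|c9|1a|e1|
→ t2 |78|30|16|95|30|08|77|06|

RES = [0x78, 0x30, 0x16, 0x95, 0x30, 0x08, 0x77, 0x06]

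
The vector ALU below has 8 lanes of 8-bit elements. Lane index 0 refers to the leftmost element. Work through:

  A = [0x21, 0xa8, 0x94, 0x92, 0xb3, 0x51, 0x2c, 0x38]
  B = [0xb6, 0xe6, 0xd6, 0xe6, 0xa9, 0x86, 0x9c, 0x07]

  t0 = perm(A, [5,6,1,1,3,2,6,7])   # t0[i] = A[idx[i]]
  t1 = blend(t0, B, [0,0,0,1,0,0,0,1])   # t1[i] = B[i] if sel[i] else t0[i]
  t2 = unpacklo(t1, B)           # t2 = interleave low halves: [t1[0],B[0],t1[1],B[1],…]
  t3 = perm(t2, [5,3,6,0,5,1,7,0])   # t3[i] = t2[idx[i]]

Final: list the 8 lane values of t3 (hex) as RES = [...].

  t0: 51 2c a8 a8 92 94 2c 38
  t1: 51 2c a8 e6 92 94 2c 07
  t2: 51 b6 2c e6 a8 d6 e6 e6
  t3: d6 e6 e6 51 d6 b6 e6 51

RES = [0xd6, 0xe6, 0xe6, 0x51, 0xd6, 0xb6, 0xe6, 0x51]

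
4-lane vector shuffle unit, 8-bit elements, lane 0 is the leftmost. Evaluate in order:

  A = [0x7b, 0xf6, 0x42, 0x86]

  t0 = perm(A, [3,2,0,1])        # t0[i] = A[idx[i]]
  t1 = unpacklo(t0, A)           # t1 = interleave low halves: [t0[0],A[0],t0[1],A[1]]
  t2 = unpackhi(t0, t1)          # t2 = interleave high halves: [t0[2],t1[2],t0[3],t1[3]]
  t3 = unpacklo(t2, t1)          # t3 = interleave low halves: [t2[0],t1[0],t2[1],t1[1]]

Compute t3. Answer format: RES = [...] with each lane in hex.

  t0: 86 42 7b f6
  t1: 86 7b 42 f6
  t2: 7b 42 f6 f6
  t3: 7b 86 42 7b

RES = [ 0x7b  0x86  0x42  0x7b ]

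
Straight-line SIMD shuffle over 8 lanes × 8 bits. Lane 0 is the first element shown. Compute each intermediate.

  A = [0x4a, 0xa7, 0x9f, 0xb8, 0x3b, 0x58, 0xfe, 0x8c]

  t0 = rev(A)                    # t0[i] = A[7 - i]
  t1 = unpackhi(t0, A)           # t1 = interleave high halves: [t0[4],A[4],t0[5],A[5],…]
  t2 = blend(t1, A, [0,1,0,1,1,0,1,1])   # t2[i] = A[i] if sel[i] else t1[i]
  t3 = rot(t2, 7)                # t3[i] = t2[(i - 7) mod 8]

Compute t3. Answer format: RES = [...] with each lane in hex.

RES = [ 0xa7  0x9f  0xb8  0x3b  0xfe  0xfe  0x8c  0xb8 ]

  t0: 8c fe 58 3b b8 9f a7 4a
  t1: b8 3b 9f 58 a7 fe 4a 8c
  t2: b8 a7 9f b8 3b fe fe 8c
  t3: a7 9f b8 3b fe fe 8c b8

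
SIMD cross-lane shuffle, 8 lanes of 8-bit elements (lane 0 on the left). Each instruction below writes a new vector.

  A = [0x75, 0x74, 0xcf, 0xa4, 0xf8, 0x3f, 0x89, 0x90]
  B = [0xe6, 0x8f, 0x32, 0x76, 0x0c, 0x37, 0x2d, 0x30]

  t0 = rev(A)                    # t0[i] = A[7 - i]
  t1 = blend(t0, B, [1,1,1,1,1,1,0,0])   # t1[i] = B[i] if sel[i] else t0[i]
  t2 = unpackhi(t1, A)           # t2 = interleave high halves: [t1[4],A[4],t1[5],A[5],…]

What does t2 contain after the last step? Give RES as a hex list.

  t0: 90 89 3f f8 a4 cf 74 75
  t1: e6 8f 32 76 0c 37 74 75
  t2: 0c f8 37 3f 74 89 75 90

RES = [ 0x0c  0xf8  0x37  0x3f  0x74  0x89  0x75  0x90 ]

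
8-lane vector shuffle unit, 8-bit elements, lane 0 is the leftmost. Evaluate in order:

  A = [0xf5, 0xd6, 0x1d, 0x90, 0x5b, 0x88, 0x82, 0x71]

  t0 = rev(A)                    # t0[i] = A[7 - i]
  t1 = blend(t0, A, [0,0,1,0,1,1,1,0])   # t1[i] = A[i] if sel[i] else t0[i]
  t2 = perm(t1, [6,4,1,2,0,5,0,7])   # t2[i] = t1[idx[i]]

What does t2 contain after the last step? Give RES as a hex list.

  t0: 71 82 88 5b 90 1d d6 f5
  t1: 71 82 1d 5b 5b 88 82 f5
  t2: 82 5b 82 1d 71 88 71 f5

RES = [0x82, 0x5b, 0x82, 0x1d, 0x71, 0x88, 0x71, 0xf5]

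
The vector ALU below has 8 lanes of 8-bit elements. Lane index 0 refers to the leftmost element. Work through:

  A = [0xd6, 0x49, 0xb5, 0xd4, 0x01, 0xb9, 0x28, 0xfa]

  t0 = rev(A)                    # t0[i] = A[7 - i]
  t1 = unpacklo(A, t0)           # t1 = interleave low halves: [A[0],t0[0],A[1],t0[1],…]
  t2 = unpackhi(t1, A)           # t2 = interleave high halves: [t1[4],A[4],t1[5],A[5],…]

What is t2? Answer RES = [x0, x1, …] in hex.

RES = [0xb5, 0x01, 0xb9, 0xb9, 0xd4, 0x28, 0x01, 0xfa]

→ t0 |fa|28|b9|01|d4|b5|49|d6|
→ t1 |d6|fa|49|28|b5|b9|d4|01|
→ t2 |b5|01|b9|b9|d4|28|01|fa|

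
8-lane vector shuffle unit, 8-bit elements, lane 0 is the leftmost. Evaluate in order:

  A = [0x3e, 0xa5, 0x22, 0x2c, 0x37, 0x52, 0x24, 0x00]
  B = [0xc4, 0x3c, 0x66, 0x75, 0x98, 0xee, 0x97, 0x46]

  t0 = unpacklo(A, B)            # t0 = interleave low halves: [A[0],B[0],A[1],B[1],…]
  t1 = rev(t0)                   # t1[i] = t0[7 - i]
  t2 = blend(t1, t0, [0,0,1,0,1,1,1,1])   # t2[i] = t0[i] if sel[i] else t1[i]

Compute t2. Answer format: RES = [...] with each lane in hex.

t0 = [0x3e, 0xc4, 0xa5, 0x3c, 0x22, 0x66, 0x2c, 0x75]
t1 = [0x75, 0x2c, 0x66, 0x22, 0x3c, 0xa5, 0xc4, 0x3e]
t2 = [0x75, 0x2c, 0xa5, 0x22, 0x22, 0x66, 0x2c, 0x75]

RES = [0x75, 0x2c, 0xa5, 0x22, 0x22, 0x66, 0x2c, 0x75]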